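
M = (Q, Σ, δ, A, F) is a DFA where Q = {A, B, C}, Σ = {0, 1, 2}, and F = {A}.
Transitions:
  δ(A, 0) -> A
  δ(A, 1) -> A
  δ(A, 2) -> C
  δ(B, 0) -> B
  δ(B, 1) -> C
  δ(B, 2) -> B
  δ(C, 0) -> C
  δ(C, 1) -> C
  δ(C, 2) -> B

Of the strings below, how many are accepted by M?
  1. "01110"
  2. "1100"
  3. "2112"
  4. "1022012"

"01110": accepted
"1100": accepted
"2112": rejected
"1022012": rejected

2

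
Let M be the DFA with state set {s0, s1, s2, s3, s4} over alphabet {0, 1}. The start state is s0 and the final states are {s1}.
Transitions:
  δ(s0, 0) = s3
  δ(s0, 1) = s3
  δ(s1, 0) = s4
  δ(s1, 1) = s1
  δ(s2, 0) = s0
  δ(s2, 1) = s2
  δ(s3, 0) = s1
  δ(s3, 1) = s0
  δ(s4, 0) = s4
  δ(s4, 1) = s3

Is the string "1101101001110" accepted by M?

s0 --1--> s3
s3 --1--> s0
s0 --0--> s3
s3 --1--> s0
s0 --1--> s3
s3 --0--> s1
s1 --1--> s1
s1 --0--> s4
s4 --0--> s4
s4 --1--> s3
s3 --1--> s0
s0 --1--> s3
s3 --0--> s1
End in state s1, which is an accepting state.

accepted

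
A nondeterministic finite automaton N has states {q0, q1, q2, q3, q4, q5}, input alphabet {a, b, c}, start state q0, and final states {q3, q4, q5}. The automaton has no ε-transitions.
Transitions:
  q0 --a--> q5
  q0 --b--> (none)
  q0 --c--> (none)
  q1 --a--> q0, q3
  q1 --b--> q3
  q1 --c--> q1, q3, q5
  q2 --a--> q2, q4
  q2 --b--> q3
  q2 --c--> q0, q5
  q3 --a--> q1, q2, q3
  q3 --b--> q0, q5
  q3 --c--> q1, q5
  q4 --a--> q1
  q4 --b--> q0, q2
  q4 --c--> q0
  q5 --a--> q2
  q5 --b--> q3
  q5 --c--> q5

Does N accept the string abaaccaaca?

Start: {q0}
read a: {q5}
read b: {q3}
read a: {q1, q2, q3}
read a: {q0, q1, q2, q3, q4}
read c: {q0, q1, q3, q5}
read c: {q1, q3, q5}
read a: {q0, q1, q2, q3}
read a: {q0, q1, q2, q3, q4, q5}
read c: {q0, q1, q3, q5}
read a: {q0, q1, q2, q3, q5}
Reachable ∩ accepting = {q3, q5} — nonempty.

accepted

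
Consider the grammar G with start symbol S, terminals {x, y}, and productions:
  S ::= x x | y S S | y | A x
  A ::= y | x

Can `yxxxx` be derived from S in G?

yes

S ⇒ ySS ⇒ yAxS ⇒ yxxS ⇒ yxxxx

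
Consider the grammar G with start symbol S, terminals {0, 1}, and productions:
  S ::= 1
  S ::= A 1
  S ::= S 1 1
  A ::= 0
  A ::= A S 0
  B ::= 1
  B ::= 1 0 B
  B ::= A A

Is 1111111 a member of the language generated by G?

yes

S ⇒ S11 ⇒ S1111 ⇒ S111111 ⇒ 1111111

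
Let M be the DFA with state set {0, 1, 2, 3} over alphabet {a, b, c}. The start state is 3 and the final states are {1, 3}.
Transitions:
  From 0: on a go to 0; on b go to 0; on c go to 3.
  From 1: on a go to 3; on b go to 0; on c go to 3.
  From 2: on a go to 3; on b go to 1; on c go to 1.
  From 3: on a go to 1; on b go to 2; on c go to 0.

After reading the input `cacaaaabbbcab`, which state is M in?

3 --c--> 0
0 --a--> 0
0 --c--> 3
3 --a--> 1
1 --a--> 3
3 --a--> 1
1 --a--> 3
3 --b--> 2
2 --b--> 1
1 --b--> 0
0 --c--> 3
3 --a--> 1
1 --b--> 0

0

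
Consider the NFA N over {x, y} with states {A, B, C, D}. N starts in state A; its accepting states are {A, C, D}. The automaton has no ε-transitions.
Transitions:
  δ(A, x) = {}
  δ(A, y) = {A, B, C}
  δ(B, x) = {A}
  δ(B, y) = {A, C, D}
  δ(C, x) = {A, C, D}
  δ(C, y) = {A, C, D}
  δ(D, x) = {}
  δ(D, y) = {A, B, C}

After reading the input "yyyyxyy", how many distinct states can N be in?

4

Start: {A}
read y: {A, B, C}
read y: {A, B, C, D}
read y: {A, B, C, D}
read y: {A, B, C, D}
read x: {A, C, D}
read y: {A, B, C, D}
read y: {A, B, C, D}
Final reachable set {A, B, C, D} has 4 states.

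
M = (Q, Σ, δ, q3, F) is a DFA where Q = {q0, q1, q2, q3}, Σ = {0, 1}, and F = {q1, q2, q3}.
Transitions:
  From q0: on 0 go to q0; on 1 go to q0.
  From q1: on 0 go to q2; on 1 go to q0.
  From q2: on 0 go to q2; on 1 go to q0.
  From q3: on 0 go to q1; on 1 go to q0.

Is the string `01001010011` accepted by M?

rejected

q3 --0--> q1
q1 --1--> q0
q0 --0--> q0
q0 --0--> q0
q0 --1--> q0
q0 --0--> q0
q0 --1--> q0
q0 --0--> q0
q0 --0--> q0
q0 --1--> q0
q0 --1--> q0
End in state q0, which is not an accepting state.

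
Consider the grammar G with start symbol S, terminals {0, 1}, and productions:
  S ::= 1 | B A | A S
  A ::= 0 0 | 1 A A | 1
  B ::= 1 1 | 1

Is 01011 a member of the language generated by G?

no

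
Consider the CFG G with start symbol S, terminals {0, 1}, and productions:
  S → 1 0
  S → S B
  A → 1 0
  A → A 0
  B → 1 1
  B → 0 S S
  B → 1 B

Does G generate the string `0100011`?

no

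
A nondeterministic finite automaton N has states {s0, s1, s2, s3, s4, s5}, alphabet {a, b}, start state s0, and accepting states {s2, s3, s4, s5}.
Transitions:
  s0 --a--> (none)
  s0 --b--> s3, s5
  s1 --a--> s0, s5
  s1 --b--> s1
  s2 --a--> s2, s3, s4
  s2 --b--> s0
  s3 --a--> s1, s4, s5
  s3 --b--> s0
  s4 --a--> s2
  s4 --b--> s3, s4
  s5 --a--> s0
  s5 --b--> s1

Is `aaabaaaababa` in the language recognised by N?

rejected

Start: {s0}
read a: {}
The reachable set is empty and stays empty for the remaining 11 symbols.
Reachable ∩ accepting = {} — empty.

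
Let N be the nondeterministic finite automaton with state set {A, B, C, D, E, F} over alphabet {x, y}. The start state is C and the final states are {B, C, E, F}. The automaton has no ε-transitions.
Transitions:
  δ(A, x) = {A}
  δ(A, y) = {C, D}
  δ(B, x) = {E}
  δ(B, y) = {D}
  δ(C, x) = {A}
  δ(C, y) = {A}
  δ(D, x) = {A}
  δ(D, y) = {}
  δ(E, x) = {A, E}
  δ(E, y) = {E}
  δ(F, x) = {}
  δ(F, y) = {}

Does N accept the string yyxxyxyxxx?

Start: {C}
read y: {A}
read y: {C, D}
read x: {A}
read x: {A}
read y: {C, D}
read x: {A}
read y: {C, D}
read x: {A}
read x: {A}
read x: {A}
Reachable ∩ accepting = {} — empty.

rejected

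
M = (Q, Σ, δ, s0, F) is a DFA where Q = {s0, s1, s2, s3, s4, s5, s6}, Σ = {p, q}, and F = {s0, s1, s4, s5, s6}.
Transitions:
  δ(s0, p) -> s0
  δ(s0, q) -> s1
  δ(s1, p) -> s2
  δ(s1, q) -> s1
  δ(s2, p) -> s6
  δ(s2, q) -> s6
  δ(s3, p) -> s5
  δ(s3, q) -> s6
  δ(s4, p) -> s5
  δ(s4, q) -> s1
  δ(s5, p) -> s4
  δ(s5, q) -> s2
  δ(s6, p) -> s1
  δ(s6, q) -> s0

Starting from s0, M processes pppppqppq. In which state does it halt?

s0 --p--> s0
s0 --p--> s0
s0 --p--> s0
s0 --p--> s0
s0 --p--> s0
s0 --q--> s1
s1 --p--> s2
s2 --p--> s6
s6 --q--> s0

s0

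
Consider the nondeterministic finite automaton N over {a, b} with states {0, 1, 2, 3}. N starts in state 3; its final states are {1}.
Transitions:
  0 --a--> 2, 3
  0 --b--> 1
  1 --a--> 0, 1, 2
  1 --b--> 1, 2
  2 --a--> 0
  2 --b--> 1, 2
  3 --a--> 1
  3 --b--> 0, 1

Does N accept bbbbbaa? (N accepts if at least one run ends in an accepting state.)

accepted

Start: {3}
read b: {0, 1}
read b: {1, 2}
read b: {1, 2}
read b: {1, 2}
read b: {1, 2}
read a: {0, 1, 2}
read a: {0, 1, 2, 3}
Reachable ∩ accepting = {1} — nonempty.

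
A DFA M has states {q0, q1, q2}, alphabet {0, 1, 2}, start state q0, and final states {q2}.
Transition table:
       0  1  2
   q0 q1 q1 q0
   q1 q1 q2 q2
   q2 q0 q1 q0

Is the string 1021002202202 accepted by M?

q0 --1--> q1
q1 --0--> q1
q1 --2--> q2
q2 --1--> q1
q1 --0--> q1
q1 --0--> q1
q1 --2--> q2
q2 --2--> q0
q0 --0--> q1
q1 --2--> q2
q2 --2--> q0
q0 --0--> q1
q1 --2--> q2
End in state q2, which is an accepting state.

accepted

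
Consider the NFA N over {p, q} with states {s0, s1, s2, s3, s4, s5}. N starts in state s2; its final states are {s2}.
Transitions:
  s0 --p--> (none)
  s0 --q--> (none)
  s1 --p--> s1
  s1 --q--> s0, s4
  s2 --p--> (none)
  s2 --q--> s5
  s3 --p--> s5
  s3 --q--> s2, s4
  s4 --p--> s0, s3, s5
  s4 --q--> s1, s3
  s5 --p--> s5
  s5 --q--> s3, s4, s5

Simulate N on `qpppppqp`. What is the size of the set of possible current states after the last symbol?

3

Start: {s2}
read q: {s5}
read p: {s5}
read p: {s5}
read p: {s5}
read p: {s5}
read p: {s5}
read q: {s3, s4, s5}
read p: {s0, s3, s5}
Final reachable set {s0, s3, s5} has 3 states.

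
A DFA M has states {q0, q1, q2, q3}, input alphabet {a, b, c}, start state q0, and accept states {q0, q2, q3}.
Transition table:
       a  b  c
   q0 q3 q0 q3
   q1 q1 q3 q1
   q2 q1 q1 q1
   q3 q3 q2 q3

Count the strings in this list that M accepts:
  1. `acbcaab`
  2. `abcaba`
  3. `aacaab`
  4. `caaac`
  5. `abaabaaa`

5

`acbcaab`: accepted
`abcaba`: accepted
`aacaab`: accepted
`caaac`: accepted
`abaabaaa`: accepted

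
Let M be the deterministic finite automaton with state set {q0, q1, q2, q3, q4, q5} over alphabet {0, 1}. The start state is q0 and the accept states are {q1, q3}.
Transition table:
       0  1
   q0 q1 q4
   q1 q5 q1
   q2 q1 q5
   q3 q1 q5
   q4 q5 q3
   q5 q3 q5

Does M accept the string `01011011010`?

q0 --0--> q1
q1 --1--> q1
q1 --0--> q5
q5 --1--> q5
q5 --1--> q5
q5 --0--> q3
q3 --1--> q5
q5 --1--> q5
q5 --0--> q3
q3 --1--> q5
q5 --0--> q3
End in state q3, which is an accepting state.

accepted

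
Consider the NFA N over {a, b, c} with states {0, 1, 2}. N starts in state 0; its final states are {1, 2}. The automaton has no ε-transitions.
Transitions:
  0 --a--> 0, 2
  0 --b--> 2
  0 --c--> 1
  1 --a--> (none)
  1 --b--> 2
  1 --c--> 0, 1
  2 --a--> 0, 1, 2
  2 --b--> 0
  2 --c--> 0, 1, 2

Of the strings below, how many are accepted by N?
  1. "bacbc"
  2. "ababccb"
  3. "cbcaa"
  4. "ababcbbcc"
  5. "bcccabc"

5

"bacbc": accepted
"ababccb": accepted
"cbcaa": accepted
"ababcbbcc": accepted
"bcccabc": accepted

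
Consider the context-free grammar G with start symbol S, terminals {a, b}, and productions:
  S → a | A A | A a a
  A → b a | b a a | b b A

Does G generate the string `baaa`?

yes

S ⇒ Aaa ⇒ baaa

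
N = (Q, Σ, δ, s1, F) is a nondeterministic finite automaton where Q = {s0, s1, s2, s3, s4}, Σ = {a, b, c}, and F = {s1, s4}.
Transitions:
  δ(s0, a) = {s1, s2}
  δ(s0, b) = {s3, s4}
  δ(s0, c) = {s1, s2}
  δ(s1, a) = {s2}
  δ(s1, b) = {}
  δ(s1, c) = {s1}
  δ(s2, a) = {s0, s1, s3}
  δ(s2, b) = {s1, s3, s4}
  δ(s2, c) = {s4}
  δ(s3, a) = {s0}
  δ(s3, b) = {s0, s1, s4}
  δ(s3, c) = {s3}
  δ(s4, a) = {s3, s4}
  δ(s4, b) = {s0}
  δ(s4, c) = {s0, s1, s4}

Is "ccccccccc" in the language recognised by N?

Start: {s1}
read c: {s1}
read c: {s1}
read c: {s1}
read c: {s1}
read c: {s1}
read c: {s1}
read c: {s1}
read c: {s1}
read c: {s1}
Reachable ∩ accepting = {s1} — nonempty.

accepted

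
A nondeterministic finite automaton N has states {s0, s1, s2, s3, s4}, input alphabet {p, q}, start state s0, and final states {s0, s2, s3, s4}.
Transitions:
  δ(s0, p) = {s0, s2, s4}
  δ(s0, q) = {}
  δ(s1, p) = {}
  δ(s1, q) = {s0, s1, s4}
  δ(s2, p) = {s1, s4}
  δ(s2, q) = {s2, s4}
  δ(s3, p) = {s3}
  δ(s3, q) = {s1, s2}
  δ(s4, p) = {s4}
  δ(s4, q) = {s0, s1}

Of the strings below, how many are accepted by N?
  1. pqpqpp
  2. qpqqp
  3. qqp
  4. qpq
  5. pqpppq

2

pqpqpp: accepted
qpqqp: rejected
qqp: rejected
qpq: rejected
pqpppq: accepted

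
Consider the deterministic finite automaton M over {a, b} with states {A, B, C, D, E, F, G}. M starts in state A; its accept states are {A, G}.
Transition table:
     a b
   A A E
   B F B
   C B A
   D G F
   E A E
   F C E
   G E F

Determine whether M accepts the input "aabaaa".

A --a--> A
A --a--> A
A --b--> E
E --a--> A
A --a--> A
A --a--> A
End in state A, which is an accepting state.

accepted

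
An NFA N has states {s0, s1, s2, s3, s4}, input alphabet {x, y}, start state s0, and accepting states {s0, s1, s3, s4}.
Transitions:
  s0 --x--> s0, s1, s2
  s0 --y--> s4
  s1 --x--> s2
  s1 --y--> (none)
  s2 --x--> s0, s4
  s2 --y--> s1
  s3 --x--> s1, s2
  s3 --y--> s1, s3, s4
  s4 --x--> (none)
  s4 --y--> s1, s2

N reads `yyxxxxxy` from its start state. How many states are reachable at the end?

Start: {s0}
read y: {s4}
read y: {s1, s2}
read x: {s0, s2, s4}
read x: {s0, s1, s2, s4}
read x: {s0, s1, s2, s4}
read x: {s0, s1, s2, s4}
read x: {s0, s1, s2, s4}
read y: {s1, s2, s4}
Final reachable set {s1, s2, s4} has 3 states.

3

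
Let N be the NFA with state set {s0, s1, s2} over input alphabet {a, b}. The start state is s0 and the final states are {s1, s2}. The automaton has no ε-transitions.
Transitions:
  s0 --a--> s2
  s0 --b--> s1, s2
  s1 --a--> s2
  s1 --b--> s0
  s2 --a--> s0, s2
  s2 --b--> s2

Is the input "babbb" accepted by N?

Start: {s0}
read b: {s1, s2}
read a: {s0, s2}
read b: {s1, s2}
read b: {s0, s2}
read b: {s1, s2}
Reachable ∩ accepting = {s1, s2} — nonempty.

accepted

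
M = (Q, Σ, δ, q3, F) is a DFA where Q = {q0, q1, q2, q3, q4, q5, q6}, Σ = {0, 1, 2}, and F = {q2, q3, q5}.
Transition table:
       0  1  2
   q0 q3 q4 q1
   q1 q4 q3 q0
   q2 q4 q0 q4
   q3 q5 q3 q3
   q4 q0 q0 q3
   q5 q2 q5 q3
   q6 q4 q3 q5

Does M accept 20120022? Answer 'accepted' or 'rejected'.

q3 --2--> q3
q3 --0--> q5
q5 --1--> q5
q5 --2--> q3
q3 --0--> q5
q5 --0--> q2
q2 --2--> q4
q4 --2--> q3
End in state q3, which is an accepting state.

accepted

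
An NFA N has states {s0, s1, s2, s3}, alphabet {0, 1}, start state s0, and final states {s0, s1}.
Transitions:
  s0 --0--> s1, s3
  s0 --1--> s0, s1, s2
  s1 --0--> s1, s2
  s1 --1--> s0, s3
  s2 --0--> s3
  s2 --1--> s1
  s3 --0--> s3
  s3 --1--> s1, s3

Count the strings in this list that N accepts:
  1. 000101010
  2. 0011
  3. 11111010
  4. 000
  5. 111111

5

000101010: accepted
0011: accepted
11111010: accepted
000: accepted
111111: accepted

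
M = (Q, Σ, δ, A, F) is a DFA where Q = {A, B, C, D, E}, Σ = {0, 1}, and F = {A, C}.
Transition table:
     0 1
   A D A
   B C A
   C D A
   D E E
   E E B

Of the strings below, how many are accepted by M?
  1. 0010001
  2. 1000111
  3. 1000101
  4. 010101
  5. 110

3

0010001: rejected
1000111: accepted
1000101: accepted
010101: accepted
110: rejected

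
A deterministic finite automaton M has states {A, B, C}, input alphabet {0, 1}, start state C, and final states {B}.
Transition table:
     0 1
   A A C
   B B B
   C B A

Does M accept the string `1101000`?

C --1--> A
A --1--> C
C --0--> B
B --1--> B
B --0--> B
B --0--> B
B --0--> B
End in state B, which is an accepting state.

accepted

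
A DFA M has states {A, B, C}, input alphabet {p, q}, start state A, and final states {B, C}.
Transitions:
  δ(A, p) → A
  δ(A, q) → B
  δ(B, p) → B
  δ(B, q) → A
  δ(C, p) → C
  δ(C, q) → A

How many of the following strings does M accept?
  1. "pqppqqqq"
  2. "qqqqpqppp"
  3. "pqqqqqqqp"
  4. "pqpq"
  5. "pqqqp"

"pqppqqqq": accepted
"qqqqpqppp": accepted
"pqqqqqqqp": accepted
"pqpq": rejected
"pqqqp": accepted

4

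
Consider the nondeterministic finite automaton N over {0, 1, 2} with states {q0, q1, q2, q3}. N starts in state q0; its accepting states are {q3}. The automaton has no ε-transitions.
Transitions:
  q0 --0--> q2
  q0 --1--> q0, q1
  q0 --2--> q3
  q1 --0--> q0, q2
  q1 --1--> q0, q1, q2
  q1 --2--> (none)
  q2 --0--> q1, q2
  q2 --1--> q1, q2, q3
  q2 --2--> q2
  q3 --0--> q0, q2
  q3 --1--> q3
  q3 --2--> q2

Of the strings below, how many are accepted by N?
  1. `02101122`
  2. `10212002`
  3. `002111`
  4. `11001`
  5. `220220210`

3

`02101122`: rejected
`10212002`: accepted
`002111`: accepted
`11001`: accepted
`220220210`: rejected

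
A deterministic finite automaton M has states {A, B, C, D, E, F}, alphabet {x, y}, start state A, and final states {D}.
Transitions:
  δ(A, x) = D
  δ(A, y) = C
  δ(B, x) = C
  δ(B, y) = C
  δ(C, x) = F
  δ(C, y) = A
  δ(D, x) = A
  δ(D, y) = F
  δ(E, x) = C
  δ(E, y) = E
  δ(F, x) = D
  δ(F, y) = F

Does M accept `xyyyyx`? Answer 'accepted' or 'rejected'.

accepted

A --x--> D
D --y--> F
F --y--> F
F --y--> F
F --y--> F
F --x--> D
End in state D, which is an accepting state.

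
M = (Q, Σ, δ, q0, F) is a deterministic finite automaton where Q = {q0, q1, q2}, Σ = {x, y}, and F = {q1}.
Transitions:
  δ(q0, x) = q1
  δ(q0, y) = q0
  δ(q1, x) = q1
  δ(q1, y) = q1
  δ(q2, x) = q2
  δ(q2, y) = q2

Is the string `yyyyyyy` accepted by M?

rejected

q0 --y--> q0
q0 --y--> q0
q0 --y--> q0
q0 --y--> q0
q0 --y--> q0
q0 --y--> q0
q0 --y--> q0
End in state q0, which is not an accepting state.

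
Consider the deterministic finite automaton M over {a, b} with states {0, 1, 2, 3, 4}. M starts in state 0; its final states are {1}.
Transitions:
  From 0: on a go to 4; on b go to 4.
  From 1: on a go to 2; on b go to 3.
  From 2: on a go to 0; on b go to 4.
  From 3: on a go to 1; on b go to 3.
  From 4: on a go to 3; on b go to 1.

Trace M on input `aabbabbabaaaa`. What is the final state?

0 --a--> 4
4 --a--> 3
3 --b--> 3
3 --b--> 3
3 --a--> 1
1 --b--> 3
3 --b--> 3
3 --a--> 1
1 --b--> 3
3 --a--> 1
1 --a--> 2
2 --a--> 0
0 --a--> 4

4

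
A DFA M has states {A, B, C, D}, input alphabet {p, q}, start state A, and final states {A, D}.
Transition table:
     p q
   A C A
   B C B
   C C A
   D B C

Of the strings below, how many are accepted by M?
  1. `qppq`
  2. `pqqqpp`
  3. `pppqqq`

2

`qppq`: accepted
`pqqqpp`: rejected
`pppqqq`: accepted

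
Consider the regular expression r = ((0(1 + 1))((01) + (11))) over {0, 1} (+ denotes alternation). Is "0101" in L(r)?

yes

Split as 01·01: (0(1+1)) matches 01 and ((01)+(11)) matches 01.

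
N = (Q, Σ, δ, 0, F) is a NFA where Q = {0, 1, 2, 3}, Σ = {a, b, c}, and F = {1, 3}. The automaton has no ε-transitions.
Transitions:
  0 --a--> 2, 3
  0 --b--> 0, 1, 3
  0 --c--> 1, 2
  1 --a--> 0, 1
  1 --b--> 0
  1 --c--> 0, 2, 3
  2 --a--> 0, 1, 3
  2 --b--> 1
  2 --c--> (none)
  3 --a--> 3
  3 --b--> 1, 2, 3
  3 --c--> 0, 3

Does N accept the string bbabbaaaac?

accepted

Start: {0}
read b: {0, 1, 3}
read b: {0, 1, 2, 3}
read a: {0, 1, 2, 3}
read b: {0, 1, 2, 3}
read b: {0, 1, 2, 3}
read a: {0, 1, 2, 3}
read a: {0, 1, 2, 3}
read a: {0, 1, 2, 3}
read a: {0, 1, 2, 3}
read c: {0, 1, 2, 3}
Reachable ∩ accepting = {1, 3} — nonempty.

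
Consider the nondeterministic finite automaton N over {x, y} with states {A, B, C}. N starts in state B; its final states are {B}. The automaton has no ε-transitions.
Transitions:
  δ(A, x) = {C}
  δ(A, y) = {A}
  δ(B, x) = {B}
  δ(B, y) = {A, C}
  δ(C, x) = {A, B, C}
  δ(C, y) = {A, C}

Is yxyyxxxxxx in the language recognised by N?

accepted

Start: {B}
read y: {A, C}
read x: {A, B, C}
read y: {A, C}
read y: {A, C}
read x: {A, B, C}
read x: {A, B, C}
read x: {A, B, C}
read x: {A, B, C}
read x: {A, B, C}
read x: {A, B, C}
Reachable ∩ accepting = {B} — nonempty.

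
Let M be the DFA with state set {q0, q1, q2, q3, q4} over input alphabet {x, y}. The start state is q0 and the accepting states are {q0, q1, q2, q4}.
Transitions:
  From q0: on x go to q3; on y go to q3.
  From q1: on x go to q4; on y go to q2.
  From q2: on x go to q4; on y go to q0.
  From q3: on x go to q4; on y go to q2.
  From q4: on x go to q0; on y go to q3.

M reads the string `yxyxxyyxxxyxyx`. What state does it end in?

q4

q0 --y--> q3
q3 --x--> q4
q4 --y--> q3
q3 --x--> q4
q4 --x--> q0
q0 --y--> q3
q3 --y--> q2
q2 --x--> q4
q4 --x--> q0
q0 --x--> q3
q3 --y--> q2
q2 --x--> q4
q4 --y--> q3
q3 --x--> q4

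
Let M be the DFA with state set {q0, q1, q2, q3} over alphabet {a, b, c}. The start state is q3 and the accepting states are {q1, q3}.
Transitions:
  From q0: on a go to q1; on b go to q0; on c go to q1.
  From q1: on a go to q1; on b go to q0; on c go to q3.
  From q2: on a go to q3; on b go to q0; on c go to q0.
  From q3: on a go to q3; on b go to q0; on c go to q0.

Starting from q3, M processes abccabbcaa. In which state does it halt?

q1

q3 --a--> q3
q3 --b--> q0
q0 --c--> q1
q1 --c--> q3
q3 --a--> q3
q3 --b--> q0
q0 --b--> q0
q0 --c--> q1
q1 --a--> q1
q1 --a--> q1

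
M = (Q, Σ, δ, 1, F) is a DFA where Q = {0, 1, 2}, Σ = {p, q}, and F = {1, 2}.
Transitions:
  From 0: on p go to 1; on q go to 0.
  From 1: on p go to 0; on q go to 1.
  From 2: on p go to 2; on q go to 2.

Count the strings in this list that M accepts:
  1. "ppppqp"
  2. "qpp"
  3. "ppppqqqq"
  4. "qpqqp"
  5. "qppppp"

3

"ppppqp": rejected
"qpp": accepted
"ppppqqqq": accepted
"qpqqp": accepted
"qppppp": rejected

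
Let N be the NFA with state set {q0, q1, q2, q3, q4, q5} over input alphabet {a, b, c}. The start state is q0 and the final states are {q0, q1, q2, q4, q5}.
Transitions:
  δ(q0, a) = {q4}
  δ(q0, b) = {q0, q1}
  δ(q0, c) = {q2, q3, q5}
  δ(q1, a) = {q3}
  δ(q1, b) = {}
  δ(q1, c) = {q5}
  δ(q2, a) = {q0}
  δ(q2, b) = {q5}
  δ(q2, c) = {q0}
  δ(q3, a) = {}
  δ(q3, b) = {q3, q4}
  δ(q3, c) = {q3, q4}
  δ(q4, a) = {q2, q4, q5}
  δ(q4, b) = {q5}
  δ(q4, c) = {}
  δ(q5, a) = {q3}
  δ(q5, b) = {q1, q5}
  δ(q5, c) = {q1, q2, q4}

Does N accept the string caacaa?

rejected

Start: {q0}
read c: {q2, q3, q5}
read a: {q0, q3}
read a: {q4}
read c: {}
The reachable set is empty and stays empty for the remaining 2 symbols.
Reachable ∩ accepting = {} — empty.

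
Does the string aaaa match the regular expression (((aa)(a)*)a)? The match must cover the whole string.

yes

Split as aaa·a: ((aa)(a)*) matches aaa and a matches a.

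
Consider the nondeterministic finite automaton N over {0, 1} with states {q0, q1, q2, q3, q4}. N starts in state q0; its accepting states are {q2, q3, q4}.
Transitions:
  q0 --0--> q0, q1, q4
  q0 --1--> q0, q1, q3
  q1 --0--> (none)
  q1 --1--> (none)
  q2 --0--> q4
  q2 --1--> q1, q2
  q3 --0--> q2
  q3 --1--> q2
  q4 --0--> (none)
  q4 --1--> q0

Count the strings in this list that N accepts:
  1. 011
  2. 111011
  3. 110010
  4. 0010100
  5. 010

5

011: accepted
111011: accepted
110010: accepted
0010100: accepted
010: accepted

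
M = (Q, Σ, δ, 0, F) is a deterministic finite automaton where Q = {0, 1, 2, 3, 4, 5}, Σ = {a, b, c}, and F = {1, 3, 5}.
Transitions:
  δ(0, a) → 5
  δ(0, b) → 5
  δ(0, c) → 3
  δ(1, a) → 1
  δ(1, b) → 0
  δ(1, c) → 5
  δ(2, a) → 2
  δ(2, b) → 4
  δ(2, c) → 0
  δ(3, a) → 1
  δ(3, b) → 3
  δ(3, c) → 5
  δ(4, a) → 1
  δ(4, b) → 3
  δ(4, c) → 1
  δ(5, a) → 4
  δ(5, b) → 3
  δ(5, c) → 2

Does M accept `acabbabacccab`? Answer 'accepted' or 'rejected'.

rejected

0 --a--> 5
5 --c--> 2
2 --a--> 2
2 --b--> 4
4 --b--> 3
3 --a--> 1
1 --b--> 0
0 --a--> 5
5 --c--> 2
2 --c--> 0
0 --c--> 3
3 --a--> 1
1 --b--> 0
End in state 0, which is not an accepting state.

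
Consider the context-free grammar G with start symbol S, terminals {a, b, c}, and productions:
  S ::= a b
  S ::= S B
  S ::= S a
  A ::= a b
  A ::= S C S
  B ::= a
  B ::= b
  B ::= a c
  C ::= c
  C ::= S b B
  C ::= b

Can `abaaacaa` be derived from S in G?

S ⇒ SB ⇒ SBB ⇒ SBBB ⇒ SaBBB ⇒ SaaBBB ⇒ abaaBBB ⇒ abaaacBB ⇒ abaaacaB ⇒ abaaacaa

yes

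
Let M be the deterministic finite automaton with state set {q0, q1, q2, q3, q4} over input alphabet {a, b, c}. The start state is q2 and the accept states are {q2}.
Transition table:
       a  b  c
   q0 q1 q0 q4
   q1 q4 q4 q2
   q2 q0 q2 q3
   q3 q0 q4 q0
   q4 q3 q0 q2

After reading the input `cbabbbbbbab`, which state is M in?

q2 --c--> q3
q3 --b--> q4
q4 --a--> q3
q3 --b--> q4
q4 --b--> q0
q0 --b--> q0
q0 --b--> q0
q0 --b--> q0
q0 --b--> q0
q0 --a--> q1
q1 --b--> q4

q4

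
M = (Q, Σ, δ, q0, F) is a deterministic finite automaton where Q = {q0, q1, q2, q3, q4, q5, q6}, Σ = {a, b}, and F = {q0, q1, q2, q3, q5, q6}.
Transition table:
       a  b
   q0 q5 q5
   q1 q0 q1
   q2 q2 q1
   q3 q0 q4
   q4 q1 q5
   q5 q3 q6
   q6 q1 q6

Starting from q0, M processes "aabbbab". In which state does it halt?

q0 --a--> q5
q5 --a--> q3
q3 --b--> q4
q4 --b--> q5
q5 --b--> q6
q6 --a--> q1
q1 --b--> q1

q1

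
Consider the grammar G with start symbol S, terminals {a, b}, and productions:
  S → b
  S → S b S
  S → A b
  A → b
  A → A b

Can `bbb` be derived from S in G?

yes

S ⇒ Ab ⇒ Abb ⇒ bbb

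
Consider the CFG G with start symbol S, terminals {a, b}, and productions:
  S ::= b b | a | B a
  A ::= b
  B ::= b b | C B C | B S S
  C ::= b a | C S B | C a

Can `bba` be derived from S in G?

S ⇒ Ba ⇒ bba

yes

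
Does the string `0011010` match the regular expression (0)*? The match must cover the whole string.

0011010 cannot be split into zero or more pieces each matching 0.

no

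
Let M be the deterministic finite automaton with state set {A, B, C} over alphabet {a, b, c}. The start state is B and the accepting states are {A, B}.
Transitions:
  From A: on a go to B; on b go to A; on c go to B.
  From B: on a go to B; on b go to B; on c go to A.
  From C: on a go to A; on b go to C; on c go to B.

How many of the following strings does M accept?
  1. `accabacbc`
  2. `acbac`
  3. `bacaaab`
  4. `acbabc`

4

`accabacbc`: accepted
`acbac`: accepted
`bacaaab`: accepted
`acbabc`: accepted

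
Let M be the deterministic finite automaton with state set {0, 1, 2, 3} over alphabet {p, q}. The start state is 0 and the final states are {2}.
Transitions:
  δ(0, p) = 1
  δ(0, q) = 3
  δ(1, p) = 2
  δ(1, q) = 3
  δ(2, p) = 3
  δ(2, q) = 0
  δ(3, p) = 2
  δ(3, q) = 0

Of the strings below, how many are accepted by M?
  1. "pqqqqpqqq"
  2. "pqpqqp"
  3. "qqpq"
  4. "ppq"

1

"pqqqqpqqq": rejected
"pqpqqp": accepted
"qqpq": rejected
"ppq": rejected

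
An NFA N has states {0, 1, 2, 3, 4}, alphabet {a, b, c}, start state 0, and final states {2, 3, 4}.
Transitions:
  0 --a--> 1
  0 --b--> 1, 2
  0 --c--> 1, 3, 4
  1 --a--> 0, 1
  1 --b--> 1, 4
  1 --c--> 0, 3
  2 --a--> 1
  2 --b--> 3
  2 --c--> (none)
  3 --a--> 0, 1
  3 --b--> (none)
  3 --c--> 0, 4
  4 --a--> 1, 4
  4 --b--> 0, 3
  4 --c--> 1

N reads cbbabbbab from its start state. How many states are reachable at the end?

5

Start: {0}
read c: {1, 3, 4}
read b: {0, 1, 3, 4}
read b: {0, 1, 2, 3, 4}
read a: {0, 1, 4}
read b: {0, 1, 2, 3, 4}
read b: {0, 1, 2, 3, 4}
read b: {0, 1, 2, 3, 4}
read a: {0, 1, 4}
read b: {0, 1, 2, 3, 4}
Final reachable set {0, 1, 2, 3, 4} has 5 states.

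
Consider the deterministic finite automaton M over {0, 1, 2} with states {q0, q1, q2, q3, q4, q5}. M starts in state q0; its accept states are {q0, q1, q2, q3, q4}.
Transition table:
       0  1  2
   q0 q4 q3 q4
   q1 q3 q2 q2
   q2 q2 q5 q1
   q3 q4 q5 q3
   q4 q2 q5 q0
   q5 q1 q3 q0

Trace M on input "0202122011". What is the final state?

q3

q0 --0--> q4
q4 --2--> q0
q0 --0--> q4
q4 --2--> q0
q0 --1--> q3
q3 --2--> q3
q3 --2--> q3
q3 --0--> q4
q4 --1--> q5
q5 --1--> q3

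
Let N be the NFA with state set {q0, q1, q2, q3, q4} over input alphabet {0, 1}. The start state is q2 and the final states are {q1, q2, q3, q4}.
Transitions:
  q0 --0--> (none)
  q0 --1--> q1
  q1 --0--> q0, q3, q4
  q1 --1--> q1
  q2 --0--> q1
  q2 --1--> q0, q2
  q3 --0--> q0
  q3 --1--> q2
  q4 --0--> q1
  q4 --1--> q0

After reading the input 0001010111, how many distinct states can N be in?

3

Start: {q2}
read 0: {q1}
read 0: {q0, q3, q4}
read 0: {q0, q1}
read 1: {q1}
read 0: {q0, q3, q4}
read 1: {q0, q1, q2}
read 0: {q0, q1, q3, q4}
read 1: {q0, q1, q2}
read 1: {q0, q1, q2}
read 1: {q0, q1, q2}
Final reachable set {q0, q1, q2} has 3 states.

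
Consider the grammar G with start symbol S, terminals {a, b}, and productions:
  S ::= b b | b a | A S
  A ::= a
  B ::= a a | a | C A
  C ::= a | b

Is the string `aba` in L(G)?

yes

S ⇒ AS ⇒ aS ⇒ aba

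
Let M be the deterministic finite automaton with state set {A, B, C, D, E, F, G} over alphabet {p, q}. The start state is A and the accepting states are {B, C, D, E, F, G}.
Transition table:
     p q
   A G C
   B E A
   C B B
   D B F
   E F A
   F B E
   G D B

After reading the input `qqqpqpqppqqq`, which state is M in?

A --q--> C
C --q--> B
B --q--> A
A --p--> G
G --q--> B
B --p--> E
E --q--> A
A --p--> G
G --p--> D
D --q--> F
F --q--> E
E --q--> A

A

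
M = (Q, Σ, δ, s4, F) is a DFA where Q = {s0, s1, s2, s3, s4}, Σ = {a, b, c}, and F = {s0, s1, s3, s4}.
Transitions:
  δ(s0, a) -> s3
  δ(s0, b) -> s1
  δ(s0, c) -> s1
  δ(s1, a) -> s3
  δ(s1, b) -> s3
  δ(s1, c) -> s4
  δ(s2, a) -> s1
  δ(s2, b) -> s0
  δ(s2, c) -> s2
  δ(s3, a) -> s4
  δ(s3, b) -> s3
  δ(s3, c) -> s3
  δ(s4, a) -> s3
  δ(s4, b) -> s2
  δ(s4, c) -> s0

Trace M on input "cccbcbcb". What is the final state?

s4 --c--> s0
s0 --c--> s1
s1 --c--> s4
s4 --b--> s2
s2 --c--> s2
s2 --b--> s0
s0 --c--> s1
s1 --b--> s3

s3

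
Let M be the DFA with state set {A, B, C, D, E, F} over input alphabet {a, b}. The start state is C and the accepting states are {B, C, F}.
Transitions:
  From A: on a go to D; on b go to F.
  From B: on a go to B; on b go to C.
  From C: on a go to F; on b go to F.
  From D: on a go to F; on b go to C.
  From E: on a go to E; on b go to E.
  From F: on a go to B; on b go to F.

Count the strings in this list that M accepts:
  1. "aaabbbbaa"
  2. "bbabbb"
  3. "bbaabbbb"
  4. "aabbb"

"aaabbbbaa": accepted
"bbabbb": accepted
"bbaabbbb": accepted
"aabbb": accepted

4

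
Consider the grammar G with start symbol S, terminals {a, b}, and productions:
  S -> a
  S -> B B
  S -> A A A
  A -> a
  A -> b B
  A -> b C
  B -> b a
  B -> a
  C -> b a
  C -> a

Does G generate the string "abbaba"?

S ⇒ AAA ⇒ aAA ⇒ abCA ⇒ abbaA ⇒ abbabC ⇒ abbaba

yes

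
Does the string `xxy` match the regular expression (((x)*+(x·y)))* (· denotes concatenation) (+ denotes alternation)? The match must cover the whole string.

yes

Split into 2 pieces x · xy; each matches ((x)*+(x·y)).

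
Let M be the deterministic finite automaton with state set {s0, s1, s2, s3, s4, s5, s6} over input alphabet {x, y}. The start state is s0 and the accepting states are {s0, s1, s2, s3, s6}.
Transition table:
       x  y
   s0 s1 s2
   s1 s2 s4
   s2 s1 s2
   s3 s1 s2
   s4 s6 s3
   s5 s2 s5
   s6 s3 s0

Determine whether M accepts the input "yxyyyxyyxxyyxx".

s0 --y--> s2
s2 --x--> s1
s1 --y--> s4
s4 --y--> s3
s3 --y--> s2
s2 --x--> s1
s1 --y--> s4
s4 --y--> s3
s3 --x--> s1
s1 --x--> s2
s2 --y--> s2
s2 --y--> s2
s2 --x--> s1
s1 --x--> s2
End in state s2, which is an accepting state.

accepted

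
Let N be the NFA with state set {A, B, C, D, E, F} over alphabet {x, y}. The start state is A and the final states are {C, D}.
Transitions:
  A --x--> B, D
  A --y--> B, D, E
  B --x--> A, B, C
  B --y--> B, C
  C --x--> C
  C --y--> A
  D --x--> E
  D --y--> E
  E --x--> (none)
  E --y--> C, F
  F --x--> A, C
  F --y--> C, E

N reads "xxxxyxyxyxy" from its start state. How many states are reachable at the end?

Start: {A}
read x: {B, D}
read x: {A, B, C, E}
read x: {A, B, C, D}
read x: {A, B, C, D, E}
read y: {A, B, C, D, E, F}
read x: {A, B, C, D, E}
read y: {A, B, C, D, E, F}
read x: {A, B, C, D, E}
read y: {A, B, C, D, E, F}
read x: {A, B, C, D, E}
read y: {A, B, C, D, E, F}
Final reachable set {A, B, C, D, E, F} has 6 states.

6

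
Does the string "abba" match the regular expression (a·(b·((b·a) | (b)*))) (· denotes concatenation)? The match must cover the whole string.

yes

Split as a·bba: a matches a and (b·((b·a)|(b)*)) matches bba.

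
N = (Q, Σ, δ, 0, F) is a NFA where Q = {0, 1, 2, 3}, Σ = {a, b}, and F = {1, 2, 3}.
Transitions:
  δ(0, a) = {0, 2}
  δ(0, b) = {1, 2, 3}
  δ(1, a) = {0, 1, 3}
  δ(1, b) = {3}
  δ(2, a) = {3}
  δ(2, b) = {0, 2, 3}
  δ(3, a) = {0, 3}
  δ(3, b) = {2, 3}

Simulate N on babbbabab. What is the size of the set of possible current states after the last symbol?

4

Start: {0}
read b: {1, 2, 3}
read a: {0, 1, 3}
read b: {1, 2, 3}
read b: {0, 2, 3}
read b: {0, 1, 2, 3}
read a: {0, 1, 2, 3}
read b: {0, 1, 2, 3}
read a: {0, 1, 2, 3}
read b: {0, 1, 2, 3}
Final reachable set {0, 1, 2, 3} has 4 states.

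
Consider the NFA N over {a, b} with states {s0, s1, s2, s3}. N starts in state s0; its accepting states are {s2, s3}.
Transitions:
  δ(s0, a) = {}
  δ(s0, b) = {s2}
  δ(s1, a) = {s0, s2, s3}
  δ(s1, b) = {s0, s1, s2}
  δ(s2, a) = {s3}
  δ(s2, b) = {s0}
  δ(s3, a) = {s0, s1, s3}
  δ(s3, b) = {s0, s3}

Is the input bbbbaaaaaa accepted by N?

rejected

Start: {s0}
read b: {s2}
read b: {s0}
read b: {s2}
read b: {s0}
read a: {}
The reachable set is empty and stays empty for the remaining 5 symbols.
Reachable ∩ accepting = {} — empty.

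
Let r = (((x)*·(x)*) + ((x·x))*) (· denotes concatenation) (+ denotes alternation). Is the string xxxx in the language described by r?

The left alternative ((x)*·(x)*) matches xxxx.

yes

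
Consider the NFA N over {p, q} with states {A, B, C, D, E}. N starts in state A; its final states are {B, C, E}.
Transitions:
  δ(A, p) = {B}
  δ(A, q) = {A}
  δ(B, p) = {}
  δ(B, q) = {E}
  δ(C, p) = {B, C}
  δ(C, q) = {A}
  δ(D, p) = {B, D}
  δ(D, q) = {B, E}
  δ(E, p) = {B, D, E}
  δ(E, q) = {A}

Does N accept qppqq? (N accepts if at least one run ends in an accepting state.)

Start: {A}
read q: {A}
read p: {B}
read p: {}
The reachable set is empty and stays empty for the remaining 2 symbols.
Reachable ∩ accepting = {} — empty.

rejected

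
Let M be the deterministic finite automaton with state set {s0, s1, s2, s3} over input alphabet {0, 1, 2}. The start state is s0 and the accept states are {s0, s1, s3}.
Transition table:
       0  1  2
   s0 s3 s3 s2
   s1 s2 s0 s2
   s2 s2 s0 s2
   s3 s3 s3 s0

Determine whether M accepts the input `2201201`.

accepted

s0 --2--> s2
s2 --2--> s2
s2 --0--> s2
s2 --1--> s0
s0 --2--> s2
s2 --0--> s2
s2 --1--> s0
End in state s0, which is an accepting state.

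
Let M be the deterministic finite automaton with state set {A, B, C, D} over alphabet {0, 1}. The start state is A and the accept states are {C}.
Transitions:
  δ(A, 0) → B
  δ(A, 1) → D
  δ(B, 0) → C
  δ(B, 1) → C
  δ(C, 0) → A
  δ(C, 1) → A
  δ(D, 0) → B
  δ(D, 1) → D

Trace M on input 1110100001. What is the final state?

D

A --1--> D
D --1--> D
D --1--> D
D --0--> B
B --1--> C
C --0--> A
A --0--> B
B --0--> C
C --0--> A
A --1--> D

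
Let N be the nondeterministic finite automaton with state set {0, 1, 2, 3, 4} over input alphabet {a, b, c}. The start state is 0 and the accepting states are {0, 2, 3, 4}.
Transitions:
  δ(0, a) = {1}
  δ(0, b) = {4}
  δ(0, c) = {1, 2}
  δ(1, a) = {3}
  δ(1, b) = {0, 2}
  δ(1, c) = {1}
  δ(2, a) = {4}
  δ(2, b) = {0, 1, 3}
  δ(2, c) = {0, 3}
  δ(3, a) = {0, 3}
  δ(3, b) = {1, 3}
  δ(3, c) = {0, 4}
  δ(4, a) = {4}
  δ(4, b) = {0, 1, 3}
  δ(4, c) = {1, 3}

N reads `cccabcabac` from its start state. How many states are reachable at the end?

5

Start: {0}
read c: {1, 2}
read c: {0, 1, 3}
read c: {0, 1, 2, 4}
read a: {1, 3, 4}
read b: {0, 1, 2, 3}
read c: {0, 1, 2, 3, 4}
read a: {0, 1, 3, 4}
read b: {0, 1, 2, 3, 4}
read a: {0, 1, 3, 4}
read c: {0, 1, 2, 3, 4}
Final reachable set {0, 1, 2, 3, 4} has 5 states.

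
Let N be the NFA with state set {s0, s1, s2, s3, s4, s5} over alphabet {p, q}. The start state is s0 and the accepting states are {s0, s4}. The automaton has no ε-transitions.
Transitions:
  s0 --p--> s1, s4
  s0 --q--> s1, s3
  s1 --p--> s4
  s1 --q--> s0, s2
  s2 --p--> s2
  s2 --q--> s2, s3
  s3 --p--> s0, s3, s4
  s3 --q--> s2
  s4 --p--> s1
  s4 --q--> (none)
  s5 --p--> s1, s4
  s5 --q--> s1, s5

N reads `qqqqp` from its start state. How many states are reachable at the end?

Start: {s0}
read q: {s1, s3}
read q: {s0, s2}
read q: {s1, s2, s3}
read q: {s0, s2, s3}
read p: {s0, s1, s2, s3, s4}
Final reachable set {s0, s1, s2, s3, s4} has 5 states.

5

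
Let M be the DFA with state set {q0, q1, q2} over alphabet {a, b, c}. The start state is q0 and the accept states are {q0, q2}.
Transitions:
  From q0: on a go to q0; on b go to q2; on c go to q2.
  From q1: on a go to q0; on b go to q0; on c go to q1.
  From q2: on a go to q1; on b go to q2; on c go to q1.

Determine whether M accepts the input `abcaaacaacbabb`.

q0 --a--> q0
q0 --b--> q2
q2 --c--> q1
q1 --a--> q0
q0 --a--> q0
q0 --a--> q0
q0 --c--> q2
q2 --a--> q1
q1 --a--> q0
q0 --c--> q2
q2 --b--> q2
q2 --a--> q1
q1 --b--> q0
q0 --b--> q2
End in state q2, which is an accepting state.

accepted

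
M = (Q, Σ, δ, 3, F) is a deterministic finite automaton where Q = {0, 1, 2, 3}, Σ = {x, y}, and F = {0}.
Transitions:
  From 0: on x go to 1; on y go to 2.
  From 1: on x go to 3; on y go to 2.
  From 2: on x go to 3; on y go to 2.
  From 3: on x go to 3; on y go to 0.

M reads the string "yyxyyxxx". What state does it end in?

3 --y--> 0
0 --y--> 2
2 --x--> 3
3 --y--> 0
0 --y--> 2
2 --x--> 3
3 --x--> 3
3 --x--> 3

3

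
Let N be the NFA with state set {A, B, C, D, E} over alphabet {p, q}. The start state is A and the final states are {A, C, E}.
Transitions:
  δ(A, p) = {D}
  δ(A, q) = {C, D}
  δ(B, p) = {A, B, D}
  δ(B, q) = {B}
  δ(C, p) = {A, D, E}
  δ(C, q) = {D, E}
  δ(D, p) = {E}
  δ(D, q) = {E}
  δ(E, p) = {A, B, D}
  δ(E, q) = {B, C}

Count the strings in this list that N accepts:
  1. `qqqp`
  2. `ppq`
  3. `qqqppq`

3

`qqqp`: accepted
`ppq`: accepted
`qqqppq`: accepted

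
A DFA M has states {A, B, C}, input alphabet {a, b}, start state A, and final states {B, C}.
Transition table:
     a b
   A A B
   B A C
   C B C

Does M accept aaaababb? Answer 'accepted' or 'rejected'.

accepted

A --a--> A
A --a--> A
A --a--> A
A --a--> A
A --b--> B
B --a--> A
A --b--> B
B --b--> C
End in state C, which is an accepting state.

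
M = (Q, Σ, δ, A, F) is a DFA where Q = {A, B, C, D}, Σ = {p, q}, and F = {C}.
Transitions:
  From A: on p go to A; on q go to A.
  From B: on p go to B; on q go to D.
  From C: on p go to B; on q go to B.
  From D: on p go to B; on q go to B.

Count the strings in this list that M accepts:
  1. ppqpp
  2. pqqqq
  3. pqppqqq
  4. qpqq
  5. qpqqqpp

ppqpp: rejected
pqqqq: rejected
pqppqqq: rejected
qpqq: rejected
qpqqqpp: rejected

0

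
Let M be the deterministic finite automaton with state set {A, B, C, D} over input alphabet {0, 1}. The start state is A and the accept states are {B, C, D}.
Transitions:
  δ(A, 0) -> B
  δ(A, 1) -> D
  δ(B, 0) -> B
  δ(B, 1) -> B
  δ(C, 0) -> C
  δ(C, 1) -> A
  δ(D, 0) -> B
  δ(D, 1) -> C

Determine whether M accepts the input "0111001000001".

A --0--> B
B --1--> B
B --1--> B
B --1--> B
B --0--> B
B --0--> B
B --1--> B
B --0--> B
B --0--> B
B --0--> B
B --0--> B
B --0--> B
B --1--> B
End in state B, which is an accepting state.

accepted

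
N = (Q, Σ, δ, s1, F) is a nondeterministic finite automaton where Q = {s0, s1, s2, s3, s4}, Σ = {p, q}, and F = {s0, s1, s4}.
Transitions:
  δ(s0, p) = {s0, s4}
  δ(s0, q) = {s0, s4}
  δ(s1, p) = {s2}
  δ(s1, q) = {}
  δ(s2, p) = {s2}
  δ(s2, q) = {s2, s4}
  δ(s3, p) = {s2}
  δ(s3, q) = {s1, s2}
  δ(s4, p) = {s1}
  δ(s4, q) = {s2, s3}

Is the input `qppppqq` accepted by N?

rejected

Start: {s1}
read q: {}
The reachable set is empty and stays empty for the remaining 6 symbols.
Reachable ∩ accepting = {} — empty.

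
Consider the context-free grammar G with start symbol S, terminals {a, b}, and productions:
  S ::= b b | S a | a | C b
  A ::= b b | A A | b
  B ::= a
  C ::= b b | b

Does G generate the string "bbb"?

yes

S ⇒ Cb ⇒ bbb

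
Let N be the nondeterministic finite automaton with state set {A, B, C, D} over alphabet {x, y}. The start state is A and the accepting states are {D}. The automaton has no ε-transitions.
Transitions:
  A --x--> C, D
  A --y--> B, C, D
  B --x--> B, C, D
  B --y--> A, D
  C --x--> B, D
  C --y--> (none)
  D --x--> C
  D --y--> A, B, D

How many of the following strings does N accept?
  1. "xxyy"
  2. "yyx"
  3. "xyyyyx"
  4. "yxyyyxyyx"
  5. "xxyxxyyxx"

5

"xxyy": accepted
"yyx": accepted
"xyyyyx": accepted
"yxyyyxyyx": accepted
"xxyxxyyxx": accepted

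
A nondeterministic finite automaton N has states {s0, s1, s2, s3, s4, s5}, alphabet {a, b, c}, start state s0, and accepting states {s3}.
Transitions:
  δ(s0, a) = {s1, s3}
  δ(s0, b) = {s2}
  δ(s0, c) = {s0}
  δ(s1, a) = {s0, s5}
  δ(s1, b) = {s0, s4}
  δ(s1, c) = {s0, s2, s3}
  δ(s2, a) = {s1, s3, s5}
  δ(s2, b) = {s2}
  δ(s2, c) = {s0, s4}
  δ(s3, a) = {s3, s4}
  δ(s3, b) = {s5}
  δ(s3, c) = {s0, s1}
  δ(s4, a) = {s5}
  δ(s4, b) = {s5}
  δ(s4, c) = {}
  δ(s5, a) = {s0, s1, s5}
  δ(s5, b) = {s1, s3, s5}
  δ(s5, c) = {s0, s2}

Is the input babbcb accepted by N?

Start: {s0}
read b: {s2}
read a: {s1, s3, s5}
read b: {s0, s1, s3, s4, s5}
read b: {s0, s1, s2, s3, s4, s5}
read c: {s0, s1, s2, s3, s4}
read b: {s0, s2, s4, s5}
Reachable ∩ accepting = {} — empty.

rejected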